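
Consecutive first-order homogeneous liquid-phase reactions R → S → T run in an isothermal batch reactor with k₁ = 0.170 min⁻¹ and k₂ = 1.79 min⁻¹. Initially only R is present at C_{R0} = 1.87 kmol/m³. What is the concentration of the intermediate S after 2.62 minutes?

The intermediate concentration in a first-order A→B→C sequence is C_S = k₁C_{R0}(e^(−k₁t) − e^(−k₂t))/(k₂−k₁).
e^(−k₁t) = e^(−0.170×2.62) = e^(−0.4454) = 0.6406; e^(−k₂t) = e^(−4.690) = 0.009189.
C_S = 0.170×1.87/(1.79−0.170) × (0.6406−0.009189) = 0.1962×0.6314 = 0.1239 kmol/m³.

0.124 kmol/m³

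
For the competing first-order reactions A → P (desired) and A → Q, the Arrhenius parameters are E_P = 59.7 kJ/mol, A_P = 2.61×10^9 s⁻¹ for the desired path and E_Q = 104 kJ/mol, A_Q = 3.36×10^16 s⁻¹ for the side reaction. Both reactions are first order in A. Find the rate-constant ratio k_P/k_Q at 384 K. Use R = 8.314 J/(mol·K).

0.0825

Since both paths have the same order in A, the concentration cancels and S_{P/Q} = k_P/k_Q = (A_P/A_Q)·exp[(E_Q−E_P)/(RT)].
(E_Q−E_P)/(RT) = (104−59.7)×10³/(8.314×384) = 44300/3193 = 13.88.
k_P/k_Q = (2.61×10^9/3.36×10^16)·exp(13.88) = 7.768×10^-8 × 1.062×10^6 = 0.0825.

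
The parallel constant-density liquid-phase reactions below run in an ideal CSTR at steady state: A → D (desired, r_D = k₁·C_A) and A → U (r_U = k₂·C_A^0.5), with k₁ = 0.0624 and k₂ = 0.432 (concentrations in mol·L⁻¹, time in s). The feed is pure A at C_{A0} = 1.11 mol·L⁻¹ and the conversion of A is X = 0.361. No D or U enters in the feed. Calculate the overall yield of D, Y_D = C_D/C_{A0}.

0.0392

Exit C_A = C_{A0}(1−X) = 1.11×0.639 = 0.7093 mol·L⁻¹.
Rates in a CSTR are evaluated at the outlet concentration: r_D = 0.0624×0.7093 = 0.04426, r_U = 0.432×0.7093^0.5 = 0.3638.
Fraction of consumed A going to D: r_D/(r_D+r_U) = 0.1085.
C_D = 0.1085·C_{A0}·X = 0.1085×1.11×0.361 = 0.0435 mol·L⁻¹; Y_D = C_D/C_{A0} = 0.0392.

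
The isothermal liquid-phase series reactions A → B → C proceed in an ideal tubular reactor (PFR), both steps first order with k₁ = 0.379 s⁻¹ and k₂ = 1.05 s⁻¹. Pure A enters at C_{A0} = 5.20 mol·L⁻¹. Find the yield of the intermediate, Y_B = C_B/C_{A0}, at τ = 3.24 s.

0.147

For first-order series with pure A initially, C_B(τ) = k₁C_{A0}/(k₂−k₁)·(e^(−k₁τ) − e^(−k₂τ)).
e^(−k₁τ) = e^(−0.379×3.24) = e^(−1.228) = 0.2929; e^(−k₂τ) = e^(−3.402) = 0.03331.
C_B = 0.379×5.20/(1.05−0.379) × (0.2929−0.03331) = 2.937×0.2596 = 0.7624 mol·L⁻¹.
Y_B = C_B/C_{A0} = 0.7624/5.20 = 0.147.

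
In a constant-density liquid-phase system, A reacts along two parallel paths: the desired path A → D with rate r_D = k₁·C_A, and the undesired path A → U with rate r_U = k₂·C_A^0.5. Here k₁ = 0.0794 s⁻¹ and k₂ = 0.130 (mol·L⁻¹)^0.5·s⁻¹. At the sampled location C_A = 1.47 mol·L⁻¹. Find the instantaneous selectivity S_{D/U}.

0.741

S_{D/U} = r_D/r_U = (k₁·C_A)/(k₂·C_A^0.5) = (k₁/k₂)·C_A^0.5.
= (0.0794×1.470) / (0.130×1.470^0.5) = 0.1167/0.1576 = 0.741.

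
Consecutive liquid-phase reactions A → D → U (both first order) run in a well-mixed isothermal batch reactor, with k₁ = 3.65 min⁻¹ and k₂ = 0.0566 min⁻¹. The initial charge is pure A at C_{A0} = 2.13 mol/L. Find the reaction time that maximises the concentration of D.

For first-order series the maximum of C_D occurs at t_opt = ln(k₂/k₁)/(k₂−k₁).
= ln(0.0566/3.65)/(0.0566−3.65) = ln(0.01551)/-3.593 = -4.166/-3.593 = 1.16 min.

1.16 min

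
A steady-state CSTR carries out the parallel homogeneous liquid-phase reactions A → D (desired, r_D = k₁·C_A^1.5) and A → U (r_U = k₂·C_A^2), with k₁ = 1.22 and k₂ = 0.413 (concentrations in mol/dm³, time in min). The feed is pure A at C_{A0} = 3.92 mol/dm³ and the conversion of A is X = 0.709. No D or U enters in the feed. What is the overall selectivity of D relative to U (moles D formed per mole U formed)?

2.77

Exit C_A = C_{A0}(1−X) = 3.92×0.291 = 1.141 mol/dm³.
A CSTR operates uniformly at the exit composition, giving r_D = 1.486 and r_U = 0.5374 (each k·C_A^n at C_A = 1.141).
Overall selectivity = C_D/C_U = r_Dτ/(r_Uτ) = r_D/r_U = 2.77.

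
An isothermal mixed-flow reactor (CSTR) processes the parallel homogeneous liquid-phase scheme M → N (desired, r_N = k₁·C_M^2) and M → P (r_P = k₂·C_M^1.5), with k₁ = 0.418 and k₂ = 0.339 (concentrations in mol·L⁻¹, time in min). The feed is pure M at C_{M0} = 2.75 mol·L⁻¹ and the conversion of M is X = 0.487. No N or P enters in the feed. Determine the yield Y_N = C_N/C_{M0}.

Exit C_M = C_{M0}(1−X) = 2.75×0.513 = 1.411 mol·L⁻¹.
Rates in a CSTR are evaluated at the outlet concentration: r_N = 0.418×1.411^2 = 0.8319, r_P = 0.339×1.411^1.5 = 0.5680.
Fraction of consumed M going to N: r_N/(r_N+r_P) = 0.5942.
C_N = 0.5942·C_{M0}·X = 0.5942×2.75×0.487 = 0.796 mol·L⁻¹; Y_N = C_N/C_{M0} = 0.289.

0.289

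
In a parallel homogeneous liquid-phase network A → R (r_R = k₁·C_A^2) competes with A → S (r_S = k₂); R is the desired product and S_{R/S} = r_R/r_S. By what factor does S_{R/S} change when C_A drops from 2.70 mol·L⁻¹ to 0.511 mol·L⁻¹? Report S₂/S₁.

0.0358

S_{R/S} = (k₁/k₂)·C_A^2, so S₂/S₁ = (C_{A,2}/C_{A,1})^2.
= (0.511/2.70)^2 = (0.1893)^2 = 0.0358.
Selectivity toward R falls as C_A falls — high-concentration operation is favoured.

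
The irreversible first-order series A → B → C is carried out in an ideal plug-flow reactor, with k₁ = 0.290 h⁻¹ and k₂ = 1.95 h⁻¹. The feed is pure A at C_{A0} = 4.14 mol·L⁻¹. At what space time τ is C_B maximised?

The intermediate peaks when r₁ = r₂, i.e. k₁e^(−k₁τ) = k₂e^(−k₂τ), giving τ_opt = ln(k₂/k₁)/(k₂−k₁).
= ln(1.95/0.290)/(1.95−0.290) = ln(6.724)/1.660 = 1.906/1.660 = 1.15 h.

1.15 h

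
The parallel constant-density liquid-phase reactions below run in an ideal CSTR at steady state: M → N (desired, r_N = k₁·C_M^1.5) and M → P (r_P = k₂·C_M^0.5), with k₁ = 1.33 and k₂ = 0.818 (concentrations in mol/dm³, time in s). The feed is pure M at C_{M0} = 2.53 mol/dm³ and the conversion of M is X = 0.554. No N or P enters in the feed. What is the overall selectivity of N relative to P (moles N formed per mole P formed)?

1.83

Exit C_M = C_{M0}(1−X) = 2.53×0.446 = 1.128 mol/dm³.
In a CSTR the entire volume is at exit conditions, so r_N = 1.33×1.128^1.5 = 1.594 and r_P = 0.818×1.128^0.5 = 0.8689.
Overall selectivity = C_N/C_P = r_Nτ/(r_Pτ) = r_N/r_P = 1.83.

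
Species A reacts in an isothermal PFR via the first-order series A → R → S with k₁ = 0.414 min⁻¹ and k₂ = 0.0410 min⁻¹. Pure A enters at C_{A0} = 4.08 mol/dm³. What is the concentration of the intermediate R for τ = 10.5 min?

2.89 mol/dm³

For first-order series with pure A initially, C_R(τ) = k₁C_{A0}/(k₂−k₁)·(e^(−k₁τ) − e^(−k₂τ)).
e^(−k₁τ) = e^(−0.414×10.5) = e^(−4.347) = 0.01295; e^(−k₂τ) = e^(−0.4305) = 0.6502.
C_R = 0.414×4.08/(0.0410−0.414) × (0.01295−0.6502) = (-4.528)×(-0.6372) = 2.886 mol/dm³.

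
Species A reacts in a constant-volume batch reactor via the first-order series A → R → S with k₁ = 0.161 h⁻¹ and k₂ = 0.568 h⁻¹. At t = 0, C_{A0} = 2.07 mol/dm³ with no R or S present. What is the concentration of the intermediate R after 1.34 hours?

0.277 mol/dm³

The intermediate concentration in a first-order A→B→C sequence is C_R = k₁C_{A0}(e^(−k₁t) − e^(−k₂t))/(k₂−k₁).
e^(−k₁t) = e^(−0.161×1.34) = e^(−0.2157) = 0.8059; e^(−k₂t) = e^(−0.7611) = 0.4671.
C_R = 0.161×2.07/(0.568−0.161) × (0.8059−0.4671) = 0.8188×0.3388 = 0.2774 mol/dm³.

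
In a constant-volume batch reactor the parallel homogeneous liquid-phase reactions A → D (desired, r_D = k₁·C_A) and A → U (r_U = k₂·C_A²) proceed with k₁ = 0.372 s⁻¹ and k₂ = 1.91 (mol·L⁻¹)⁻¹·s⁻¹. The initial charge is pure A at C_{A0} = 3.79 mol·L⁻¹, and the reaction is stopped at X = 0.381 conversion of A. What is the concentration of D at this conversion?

C_A = C_{A0}(1−X) = 2.346 mol·L⁻¹.
Along a PFR/batch, dC_D/dC_A = −r_D/(r_D+r_U) = −k₁/(k₁+k₂·C_A).
Integrating from C_{A0} to C_A: C_D = (0.372/1.91)·ln[(0.372+1.91·3.79)/(0.372+1.91·2.35)] = 0.1948·ln(7.611/4.853) = 0.08765 mol·L⁻¹.

0.0876 mol·L⁻¹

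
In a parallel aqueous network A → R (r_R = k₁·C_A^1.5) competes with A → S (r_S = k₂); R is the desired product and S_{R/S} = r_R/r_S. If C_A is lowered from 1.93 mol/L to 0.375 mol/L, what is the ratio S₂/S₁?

S_{R/S} = (k₁/k₂)·C_A^1.5, so S₂/S₁ = (C_{A,2}/C_{A,1})^1.5.
= (0.375/1.93)^1.5 = (0.1943)^1.5 = 0.0856.

0.0856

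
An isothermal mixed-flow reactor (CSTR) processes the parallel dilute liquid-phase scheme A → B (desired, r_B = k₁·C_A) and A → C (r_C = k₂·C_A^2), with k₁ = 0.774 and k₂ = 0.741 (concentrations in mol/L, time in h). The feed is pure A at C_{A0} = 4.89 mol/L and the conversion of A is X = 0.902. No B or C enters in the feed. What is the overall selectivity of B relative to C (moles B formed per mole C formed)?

2.18

Exit C_A = C_{A0}(1−X) = 4.89×0.0980 = 0.4792 mol/L.
A CSTR operates uniformly at the exit composition, giving r_B = 0.3709 and r_C = 0.1702 (each k·C_A^n at C_A = 0.4792).
Overall selectivity = C_B/C_C = r_Bτ/(r_Cτ) = r_B/r_C = 2.18.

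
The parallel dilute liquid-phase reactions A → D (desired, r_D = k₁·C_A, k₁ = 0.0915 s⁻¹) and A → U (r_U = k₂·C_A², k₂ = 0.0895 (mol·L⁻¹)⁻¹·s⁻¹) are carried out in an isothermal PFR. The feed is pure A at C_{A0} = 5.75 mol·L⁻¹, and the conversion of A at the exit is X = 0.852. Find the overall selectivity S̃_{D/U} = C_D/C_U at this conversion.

C_A = C_{A0}(1−X) = 0.8510 mol·L⁻¹.
Along a PFR/batch, dC_D/dC_A = −r_D/(r_D+r_U) = −k₁/(k₁+k₂·C_A).
Integrating from C_{A0} to C_A: C_D = (0.0915/0.0895)·ln[(0.0915+0.0895·5.75)/(0.0915+0.0895·0.851)] = 1.022·ln(0.6061/0.1677) = 1.314 mol·L⁻¹.
C_U = (C_{A0}−C_A)−C_D = 3.585 mol·L⁻¹; S̃_{D/U} = 1.314/3.585 = 0.366.

0.366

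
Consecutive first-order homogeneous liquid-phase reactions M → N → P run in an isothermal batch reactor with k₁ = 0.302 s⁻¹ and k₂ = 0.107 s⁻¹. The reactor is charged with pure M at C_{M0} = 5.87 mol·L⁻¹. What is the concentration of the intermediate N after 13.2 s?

2.05 mol·L⁻¹

For first-order series with pure M initially, C_N(t) = k₁C_{M0}/(k₂−k₁)·(e^(−k₁t) − e^(−k₂t)).
e^(−k₁t) = e^(−0.302×13.2) = e^(−3.986) = 0.01857; e^(−k₂t) = e^(−1.412) = 0.2436.
C_N = 0.302×5.87/(0.107−0.302) × (0.01857−0.2436) = (-9.091)×(-0.2250) = 2.045 mol·L⁻¹.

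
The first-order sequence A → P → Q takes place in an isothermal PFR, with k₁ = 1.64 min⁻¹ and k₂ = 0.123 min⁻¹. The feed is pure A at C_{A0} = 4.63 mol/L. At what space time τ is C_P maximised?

1.71 min

The intermediate peaks when r₁ = r₂, i.e. k₁e^(−k₁τ) = k₂e^(−k₂τ), giving τ_opt = ln(k₂/k₁)/(k₂−k₁).
= ln(0.123/1.64)/(0.123−1.64) = ln(0.07500)/-1.517 = -2.590/-1.517 = 1.71 min.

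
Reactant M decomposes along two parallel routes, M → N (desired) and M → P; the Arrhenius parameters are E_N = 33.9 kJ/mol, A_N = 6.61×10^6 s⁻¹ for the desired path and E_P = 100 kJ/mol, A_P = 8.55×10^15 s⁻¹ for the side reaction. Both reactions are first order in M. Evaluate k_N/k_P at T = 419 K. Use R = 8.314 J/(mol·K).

0.135

Since both paths have the same order in M, the concentration cancels and S_{N/P} = k_N/k_P = (A_N/A_P)·exp[(E_P−E_N)/(RT)].
(E_P−E_N)/(RT) = (100−33.9)×10³/(8.314×419) = 66100/3484 = 18.97.
k_N/k_P = (6.61×10^6/8.55×10^15)·exp(18.97) = 7.731×10^-10 × 1.740×10^8 = 0.135.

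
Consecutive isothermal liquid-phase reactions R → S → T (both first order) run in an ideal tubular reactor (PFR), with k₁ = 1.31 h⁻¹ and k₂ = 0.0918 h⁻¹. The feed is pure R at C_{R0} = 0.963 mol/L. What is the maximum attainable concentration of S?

For a first-order series the maximum intermediate yield is C_{S,max}/C_{R0} = (k₁/k₂)^[k₂/(k₂−k₁)].
= (1.31/0.0918)^(0.0918/(0.0918−1.31)) = (14.27)^(-0.07536) = 0.8185.
C_{S,max} = 0.8185×0.963 = 0.788 mol/L.

0.788 mol/L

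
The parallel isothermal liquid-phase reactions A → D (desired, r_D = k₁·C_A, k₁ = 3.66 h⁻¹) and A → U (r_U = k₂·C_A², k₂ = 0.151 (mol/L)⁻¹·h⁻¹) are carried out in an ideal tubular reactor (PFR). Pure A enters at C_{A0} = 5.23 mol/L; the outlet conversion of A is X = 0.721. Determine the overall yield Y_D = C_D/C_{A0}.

C_A = C_{A0}(1−X) = 1.459 mol/L.
Along a PFR/batch, dC_D/dC_A = −r_D/(r_D+r_U) = −k₁/(k₁+k₂·C_A).
Integrating from C_{A0} to C_A: C_D = (3.66/0.151)·ln[(3.66+0.151·5.23)/(3.66+0.151·1.46)] = 24.24·ln(4.450/3.880) = 3.319 mol/L.
Y_D = C_D/C_{A0} = 3.319/5.23 = 0.635.

0.635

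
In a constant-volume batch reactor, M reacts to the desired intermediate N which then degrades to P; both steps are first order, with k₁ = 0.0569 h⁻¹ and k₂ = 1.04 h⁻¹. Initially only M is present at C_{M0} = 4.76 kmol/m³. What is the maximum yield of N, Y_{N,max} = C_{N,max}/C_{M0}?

For a first-order series the maximum intermediate yield is C_{N,max}/C_{M0} = (k₁/k₂)^[k₂/(k₂−k₁)].
= (0.0569/1.04)^(1.04/(1.04−0.0569)) = (0.05471)^(1.058) = 0.04624.

0.0462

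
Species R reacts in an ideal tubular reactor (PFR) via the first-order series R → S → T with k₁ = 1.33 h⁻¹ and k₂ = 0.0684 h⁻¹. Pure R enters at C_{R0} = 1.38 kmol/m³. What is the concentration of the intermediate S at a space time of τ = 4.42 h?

For first-order series with pure R initially, C_S(τ) = k₁C_{R0}/(k₂−k₁)·(e^(−k₁τ) − e^(−k₂τ)).
e^(−k₁τ) = e^(−1.33×4.42) = e^(−5.879) = 0.002799; e^(−k₂τ) = e^(−0.3023) = 0.7391.
C_S = 1.33×1.38/(0.0684−1.33) × (0.002799−0.7391) = (-1.455)×(-0.7363) = 1.071 kmol/m³.

1.07 kmol/m³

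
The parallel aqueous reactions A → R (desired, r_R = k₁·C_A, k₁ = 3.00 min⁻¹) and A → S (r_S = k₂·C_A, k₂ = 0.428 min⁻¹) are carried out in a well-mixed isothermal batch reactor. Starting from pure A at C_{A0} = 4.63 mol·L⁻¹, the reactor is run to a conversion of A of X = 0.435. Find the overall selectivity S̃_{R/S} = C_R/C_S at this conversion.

C_A = C_{A0}(1−X) = 2.616 mol·L⁻¹.
Both paths are first order in A, so the instantaneous fraction to R is constant: dC_R/d(−C_A) = k₁/(k₁+k₂) = 0.8751.
C_R = 0.8751·(C_{A0}−C_A) = 0.8751×2.014 = 1.76 mol·L⁻¹.
C_S = (C_{A0}−C_A)−C_R = 0.2515 mol·L⁻¹; S̃_{R/S} = 1.763/0.2515 = 7.01.

7.01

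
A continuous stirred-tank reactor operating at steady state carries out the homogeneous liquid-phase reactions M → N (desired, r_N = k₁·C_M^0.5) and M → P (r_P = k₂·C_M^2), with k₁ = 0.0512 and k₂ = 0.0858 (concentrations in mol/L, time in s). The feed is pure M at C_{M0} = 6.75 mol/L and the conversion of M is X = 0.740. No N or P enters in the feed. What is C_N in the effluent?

1.02 mol/L

Exit C_M = C_{M0}(1−X) = 6.75×0.260 = 1.755 mol/L.
In a CSTR the entire volume is at exit conditions, so r_N = 0.0512×1.755^0.5 = 0.06783 and r_P = 0.0858×1.755^2 = 0.2643.
Fraction of consumed M going to N: r_N/(r_N+r_P) = 0.2042.
C_N = 0.2042·C_{M0}·X = 0.2042×6.75×0.740 = 1.02 mol/L.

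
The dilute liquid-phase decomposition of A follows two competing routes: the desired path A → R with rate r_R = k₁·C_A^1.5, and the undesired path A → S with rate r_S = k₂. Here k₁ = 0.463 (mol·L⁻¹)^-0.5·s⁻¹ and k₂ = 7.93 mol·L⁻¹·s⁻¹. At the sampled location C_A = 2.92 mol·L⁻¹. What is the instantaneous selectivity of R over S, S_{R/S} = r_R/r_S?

S_{R/S} = r_R/r_S = (k₁·C_A^1.5)/(k₂) = (k₁/k₂)·C_A^1.5.
= (0.463×2.920^1.5) / (7.93) = 2.310/7.930 = 0.291.
Since the desired path is higher order in A, keeping C_A high (PFR or concentrated feed) favours R.

0.291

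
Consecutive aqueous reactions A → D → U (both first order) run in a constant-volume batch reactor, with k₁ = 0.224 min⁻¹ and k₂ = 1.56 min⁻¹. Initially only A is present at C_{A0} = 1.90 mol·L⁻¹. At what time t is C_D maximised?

For first-order series the maximum of C_D occurs at t_opt = ln(k₂/k₁)/(k₂−k₁).
= ln(1.56/0.224)/(1.56−0.224) = ln(6.964)/1.336 = 1.941/1.336 = 1.45 min.

1.45 min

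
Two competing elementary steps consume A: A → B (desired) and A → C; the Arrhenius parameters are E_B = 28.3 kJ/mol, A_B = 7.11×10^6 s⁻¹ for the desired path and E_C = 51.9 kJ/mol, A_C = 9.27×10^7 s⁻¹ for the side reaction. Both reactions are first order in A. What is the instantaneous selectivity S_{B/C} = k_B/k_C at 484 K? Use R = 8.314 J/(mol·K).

27.0

Since both paths have the same order in A, the concentration cancels and S_{B/C} = k_B/k_C = (A_B/A_C)·exp[(E_C−E_B)/(RT)].
(E_C−E_B)/(RT) = (51.9−28.3)×10³/(8.314×484) = 23600/4024 = 5.865.
k_B/k_C = (7.11×10^6/9.27×10^7)·exp(5.865) = 0.07670 × 352.4 = 27.0.
Since E_B < E_C, lowering the temperature improves selectivity toward B.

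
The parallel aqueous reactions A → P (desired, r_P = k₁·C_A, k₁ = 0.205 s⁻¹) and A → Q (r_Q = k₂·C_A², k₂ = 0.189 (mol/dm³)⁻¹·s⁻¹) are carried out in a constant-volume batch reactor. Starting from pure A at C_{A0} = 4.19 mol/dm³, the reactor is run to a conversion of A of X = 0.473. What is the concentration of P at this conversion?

C_A = C_{A0}(1−X) = 2.208 mol/dm³.
Along a PFR/batch, dC_P/dC_A = −r_P/(r_P+r_Q) = −k₁/(k₁+k₂·C_A).
Integrating from C_{A0} to C_A: C_P = (0.205/0.189)·ln[(0.205+0.189·4.19)/(0.205+0.189·2.21)] = 1.085·ln(0.9969/0.6223) = 0.5111 mol/dm³.

0.511 mol/dm³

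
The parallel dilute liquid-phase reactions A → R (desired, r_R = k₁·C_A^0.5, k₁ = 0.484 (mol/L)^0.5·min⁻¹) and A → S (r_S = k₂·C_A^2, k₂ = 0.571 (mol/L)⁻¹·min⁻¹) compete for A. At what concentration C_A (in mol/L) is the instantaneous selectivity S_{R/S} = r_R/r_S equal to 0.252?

S_{R/S} = (k₁/k₂)·C_A^-1.5 ⇒ C_A = (S·k₂/k₁)^(1/(-1.5)).
= (0.252×0.571/0.484)^(-0.6667) = (0.2973)^(-0.6667) = 2.24 mol/L.

2.24 mol/L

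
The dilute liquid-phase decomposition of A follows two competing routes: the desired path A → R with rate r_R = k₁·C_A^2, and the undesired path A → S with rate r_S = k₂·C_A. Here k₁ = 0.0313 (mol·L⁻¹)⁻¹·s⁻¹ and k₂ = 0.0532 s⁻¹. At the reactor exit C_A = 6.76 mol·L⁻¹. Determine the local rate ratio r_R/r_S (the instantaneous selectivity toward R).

S_{R/S} = r_R/r_S = (k₁·C_A^2)/(k₂·C_A) = (k₁/k₂)·C_A.
= (0.0313×6.760^2) / (0.0532×6.760) = 1.430/0.3596 = 3.98.

3.98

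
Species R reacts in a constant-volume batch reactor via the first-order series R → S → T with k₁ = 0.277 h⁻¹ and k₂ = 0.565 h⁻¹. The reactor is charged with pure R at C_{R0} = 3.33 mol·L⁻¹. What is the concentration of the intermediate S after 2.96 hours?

The intermediate concentration in a first-order A→B→C sequence is C_S = k₁C_{R0}(e^(−k₁t) − e^(−k₂t))/(k₂−k₁).
e^(−k₁t) = e^(−0.277×2.96) = e^(−0.8199) = 0.4405; e^(−k₂t) = e^(−1.672) = 0.1878.
C_S = 0.277×3.33/(0.565−0.277) × (0.4405−0.1878) = 3.203×0.2527 = 0.8093 mol·L⁻¹.

0.809 mol·L⁻¹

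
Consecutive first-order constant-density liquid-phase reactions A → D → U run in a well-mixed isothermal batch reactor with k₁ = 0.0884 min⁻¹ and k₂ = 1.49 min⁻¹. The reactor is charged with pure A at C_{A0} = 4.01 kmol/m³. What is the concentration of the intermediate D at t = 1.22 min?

Solving the coupled first-order balances gives C_D(t) = [k₁/(k₂−k₁)]·C_{A0}·(e^(−k₁t) − e^(−k₂t)).
e^(−k₁t) = e^(−0.0884×1.22) = e^(−0.1078) = 0.8978; e^(−k₂t) = e^(−1.818) = 0.1624.
C_D = 0.0884×4.01/(1.49−0.0884) × (0.8978−0.1624) = 0.2529×0.7354 = 0.1860 kmol/m³.

0.186 kmol/m³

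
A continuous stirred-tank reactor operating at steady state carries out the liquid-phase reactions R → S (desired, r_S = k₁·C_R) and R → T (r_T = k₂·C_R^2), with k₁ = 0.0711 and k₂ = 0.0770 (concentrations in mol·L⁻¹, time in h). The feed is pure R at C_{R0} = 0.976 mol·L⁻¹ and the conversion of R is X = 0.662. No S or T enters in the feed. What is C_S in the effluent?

Exit C_R = C_{R0}(1−X) = 0.976×0.338 = 0.3299 mol·L⁻¹.
Rates in a CSTR are evaluated at the outlet concentration: r_S = 0.0711×0.3299 = 0.02346, r_T = 0.0770×0.3299^2 = 0.008380.
Fraction of consumed R going to S: r_S/(r_S+r_T) = 0.7368.
C_S = 0.7368·C_{R0}·X = 0.7368×0.976×0.662 = 0.476 mol·L⁻¹.

0.476 mol·L⁻¹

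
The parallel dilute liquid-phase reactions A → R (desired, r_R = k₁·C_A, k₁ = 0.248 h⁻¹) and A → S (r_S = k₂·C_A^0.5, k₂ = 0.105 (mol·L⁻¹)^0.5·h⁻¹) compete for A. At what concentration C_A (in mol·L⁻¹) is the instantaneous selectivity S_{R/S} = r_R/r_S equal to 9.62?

S_{R/S} = (k₁/k₂)·C_A^0.5 ⇒ C_A = (S·k₂/k₁)^(2).
= (9.62×0.105/0.248)^(2) = (4.073)^(2) = 16.6 mol·L⁻¹.

16.6 mol·L⁻¹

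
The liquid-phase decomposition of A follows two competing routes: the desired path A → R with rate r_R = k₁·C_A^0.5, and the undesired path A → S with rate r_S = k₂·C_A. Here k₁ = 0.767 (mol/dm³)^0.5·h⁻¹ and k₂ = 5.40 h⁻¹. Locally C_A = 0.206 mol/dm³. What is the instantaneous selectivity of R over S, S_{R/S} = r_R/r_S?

0.313

S_{R/S} = r_R/r_S = (k₁·C_A^0.5)/(k₂·C_A) = (k₁/k₂)·C_A^-0.5.
= (0.767×0.2060^0.5) / (5.40×0.2060) = 0.3481/1.112 = 0.313.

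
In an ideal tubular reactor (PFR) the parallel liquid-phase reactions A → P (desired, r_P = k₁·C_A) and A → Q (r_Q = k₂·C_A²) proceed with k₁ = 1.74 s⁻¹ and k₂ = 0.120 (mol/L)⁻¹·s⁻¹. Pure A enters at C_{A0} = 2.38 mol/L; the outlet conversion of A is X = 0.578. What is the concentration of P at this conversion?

C_A = C_{A0}(1−X) = 1.004 mol/L.
Along a PFR/batch, dC_P/dC_A = −r_P/(r_P+r_Q) = −k₁/(k₁+k₂·C_A).
Integrating from C_{A0} to C_A: C_P = (1.74/0.120)·ln[(1.74+0.120·2.38)/(1.74+0.120·1.00)] = 14.50·ln(2.026/1.861) = 1.233 mol/L.

1.23 mol/L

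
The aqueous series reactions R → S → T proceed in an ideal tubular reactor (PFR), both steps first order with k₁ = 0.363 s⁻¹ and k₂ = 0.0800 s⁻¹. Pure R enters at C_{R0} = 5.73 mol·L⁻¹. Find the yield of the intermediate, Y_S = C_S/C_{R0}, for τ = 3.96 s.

For first-order series with pure R initially, C_S(τ) = k₁C_{R0}/(k₂−k₁)·(e^(−k₁τ) − e^(−k₂τ)).
e^(−k₁τ) = e^(−0.363×3.96) = e^(−1.437) = 0.2375; e^(−k₂τ) = e^(−0.3168) = 0.7285.
C_S = 0.363×5.73/(0.0800−0.363) × (0.2375−0.7285) = (-7.350)×(-0.4910) = 3.608 mol·L⁻¹.
Y_S = C_S/C_{R0} = 3.608/5.73 = 0.630.

0.630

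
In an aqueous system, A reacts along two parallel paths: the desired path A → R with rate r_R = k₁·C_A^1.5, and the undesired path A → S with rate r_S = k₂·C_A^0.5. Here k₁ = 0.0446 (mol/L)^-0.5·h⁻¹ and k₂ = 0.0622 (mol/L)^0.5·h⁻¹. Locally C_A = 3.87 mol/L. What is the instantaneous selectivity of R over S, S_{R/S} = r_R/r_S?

2.77

S_{R/S} = r_R/r_S = (k₁·C_A^1.5)/(k₂·C_A^0.5) = (k₁/k₂)·C_A.
= (0.0446×3.870^1.5) / (0.0622×3.870^0.5) = 0.3395/0.1224 = 2.77.
Since the desired path is higher order in A, keeping C_A high (PFR or concentrated feed) favours R.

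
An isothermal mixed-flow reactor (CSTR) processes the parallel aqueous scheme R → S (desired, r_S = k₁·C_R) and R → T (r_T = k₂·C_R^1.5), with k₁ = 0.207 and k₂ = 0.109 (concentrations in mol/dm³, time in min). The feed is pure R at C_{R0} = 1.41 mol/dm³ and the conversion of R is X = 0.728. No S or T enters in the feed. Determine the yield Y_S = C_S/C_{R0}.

Exit C_R = C_{R0}(1−X) = 1.41×0.272 = 0.3835 mol/dm³.
In a CSTR the entire volume is at exit conditions, so r_S = 0.207×0.3835 = 0.07939 and r_T = 0.109×0.3835^1.5 = 0.02589.
Fraction of consumed R going to S: r_S/(r_S+r_T) = 0.7541.
C_S = 0.7541·C_{R0}·X = 0.7541×1.41×0.728 = 0.774 mol/dm³; Y_S = C_S/C_{R0} = 0.549.

0.549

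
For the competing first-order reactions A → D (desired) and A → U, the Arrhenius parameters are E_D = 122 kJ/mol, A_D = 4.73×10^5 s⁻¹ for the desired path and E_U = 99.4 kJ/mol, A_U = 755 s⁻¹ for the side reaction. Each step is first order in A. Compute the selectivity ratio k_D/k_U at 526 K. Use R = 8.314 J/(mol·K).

Since both paths have the same order in A, the concentration cancels and S_{D/U} = k_D/k_U = (A_D/A_U)·exp[(E_U−E_D)/(RT)].
(E_U−E_D)/(RT) = (99.4−122)×10³/(8.314×526) = -22600/4373 = -5.168.
k_D/k_U = (4.73×10^5/755)·exp(-5.168) = 626.5 × 0.005697 = 3.57.

3.57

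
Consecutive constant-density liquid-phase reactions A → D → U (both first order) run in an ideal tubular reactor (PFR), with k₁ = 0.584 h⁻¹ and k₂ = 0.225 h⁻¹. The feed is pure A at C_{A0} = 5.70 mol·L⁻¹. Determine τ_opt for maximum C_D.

2.66 h

The intermediate peaks when r₁ = r₂, i.e. k₁e^(−k₁τ) = k₂e^(−k₂τ), giving τ_opt = ln(k₂/k₁)/(k₂−k₁).
= ln(0.225/0.584)/(0.225−0.584) = ln(0.3853)/-0.3590 = -0.9538/-0.3590 = 2.66 h.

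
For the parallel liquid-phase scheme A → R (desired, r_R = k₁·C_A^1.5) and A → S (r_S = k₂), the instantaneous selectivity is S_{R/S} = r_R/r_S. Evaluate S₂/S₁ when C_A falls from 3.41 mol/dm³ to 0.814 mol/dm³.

0.117

S_{R/S} = (k₁/k₂)·C_A^1.5, so S₂/S₁ = (C_{A,2}/C_{A,1})^1.5.
= (0.814/3.41)^1.5 = (0.2387)^1.5 = 0.117.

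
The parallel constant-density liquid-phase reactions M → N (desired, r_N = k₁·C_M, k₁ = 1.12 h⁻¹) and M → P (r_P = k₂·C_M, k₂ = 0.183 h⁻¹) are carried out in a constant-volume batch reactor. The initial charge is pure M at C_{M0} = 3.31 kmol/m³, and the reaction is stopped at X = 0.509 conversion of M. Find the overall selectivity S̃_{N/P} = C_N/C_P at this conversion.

6.12

C_M = C_{M0}(1−X) = 1.625 kmol/m³.
Both paths are first order in M, so the instantaneous fraction to N is constant: dC_N/d(−C_M) = k₁/(k₁+k₂) = 0.8596.
C_N = 0.8596·(C_{M0}−C_M) = 0.8596×1.685 = 1.45 kmol/m³.
C_P = (C_{M0}−C_M)−C_N = 0.2366 kmol/m³; S̃_{N/P} = 1.448/0.2366 = 6.12.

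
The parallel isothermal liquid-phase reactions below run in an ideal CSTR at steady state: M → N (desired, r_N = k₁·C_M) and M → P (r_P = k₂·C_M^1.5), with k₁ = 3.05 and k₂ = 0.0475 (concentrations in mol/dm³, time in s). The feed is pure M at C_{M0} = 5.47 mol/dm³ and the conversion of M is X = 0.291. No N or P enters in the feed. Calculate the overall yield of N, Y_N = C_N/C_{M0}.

Exit C_M = C_{M0}(1−X) = 5.47×0.709 = 3.878 mol/dm³.
Rates in a CSTR are evaluated at the outlet concentration: r_N = 3.05×3.878 = 11.83, r_P = 0.0475×3.878^1.5 = 0.3628.
Fraction of consumed M going to N: r_N/(r_N+r_P) = 0.9702.
C_N = 0.9702·C_{M0}·X = 0.9702×5.47×0.291 = 1.54 mol/dm³; Y_N = C_N/C_{M0} = 0.282.

0.282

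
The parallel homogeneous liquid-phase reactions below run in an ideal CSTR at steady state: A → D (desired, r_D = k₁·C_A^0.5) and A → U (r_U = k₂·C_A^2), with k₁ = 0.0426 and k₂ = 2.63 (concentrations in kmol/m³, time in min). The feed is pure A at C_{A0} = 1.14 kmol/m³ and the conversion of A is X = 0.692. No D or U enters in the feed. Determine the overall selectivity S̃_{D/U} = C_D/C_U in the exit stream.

0.0779

Exit C_A = C_{A0}(1−X) = 1.14×0.308 = 0.3511 kmol/m³.
A CSTR operates uniformly at the exit composition, giving r_D = 0.02524 and r_U = 0.3242 (each k·C_A^n at C_A = 0.3511).
Overall selectivity = C_D/C_U = r_Dτ/(r_Uτ) = r_D/r_U = 0.0779.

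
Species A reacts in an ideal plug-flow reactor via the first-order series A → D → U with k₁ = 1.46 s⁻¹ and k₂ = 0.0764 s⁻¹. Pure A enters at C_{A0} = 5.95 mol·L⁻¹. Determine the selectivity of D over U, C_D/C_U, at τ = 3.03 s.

The intermediate concentration in a first-order A→B→C sequence is C_D = k₁C_{A0}(e^(−k₁τ) − e^(−k₂τ))/(k₂−k₁).
e^(−k₁τ) = e^(−1.46×3.03) = e^(−4.424) = 0.01199; e^(−k₂τ) = e^(−0.2315) = 0.7933.
C_D = 1.46×5.95/(0.0764−1.46) × (0.01199−0.7933) = (-6.279)×(-0.7814) = 4.906 mol·L⁻¹.
C_A = C_{A0}e^(−k₁τ) = 0.07133 mol·L⁻¹, so C_U = C_{A0}−C_A−C_D = 0.9729 mol·L⁻¹; C_D/C_U = 5.04.

5.04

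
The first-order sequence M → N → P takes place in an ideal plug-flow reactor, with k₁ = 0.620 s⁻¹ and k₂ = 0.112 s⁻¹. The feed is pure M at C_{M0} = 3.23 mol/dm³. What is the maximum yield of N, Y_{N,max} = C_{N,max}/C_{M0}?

0.686

At the optimum, C_{N,max}/C_{M0} = (k₁/k₂)^[k₂/(k₂−k₁)].
= (0.620/0.112)^(0.112/(0.112−0.620)) = (5.536)^(-0.2205) = 0.6857.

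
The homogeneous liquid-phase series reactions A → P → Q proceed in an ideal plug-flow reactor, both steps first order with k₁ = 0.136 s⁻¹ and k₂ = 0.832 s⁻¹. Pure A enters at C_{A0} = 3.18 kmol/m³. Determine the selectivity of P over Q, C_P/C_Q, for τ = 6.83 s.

0.145

The intermediate concentration in a first-order A→B→C sequence is C_P = k₁C_{A0}(e^(−k₁τ) − e^(−k₂τ))/(k₂−k₁).
e^(−k₁τ) = e^(−0.136×6.83) = e^(−0.9289) = 0.3950; e^(−k₂τ) = e^(−5.683) = 0.003405.
C_P = 0.136×3.18/(0.832−0.136) × (0.3950−0.003405) = 0.6214×0.3916 = 0.2433 kmol/m³.
C_A = C_{A0}e^(−k₁τ) = 1.256 kmol/m³, so C_Q = C_{A0}−C_A−C_P = 1.681 kmol/m³; C_P/C_Q = 0.145.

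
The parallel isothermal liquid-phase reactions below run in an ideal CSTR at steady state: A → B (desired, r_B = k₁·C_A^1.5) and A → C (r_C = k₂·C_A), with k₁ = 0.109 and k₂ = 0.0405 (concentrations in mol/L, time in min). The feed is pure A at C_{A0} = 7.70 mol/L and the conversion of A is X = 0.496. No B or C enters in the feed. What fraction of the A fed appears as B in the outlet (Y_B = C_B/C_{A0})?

0.417

Exit C_A = C_{A0}(1−X) = 7.70×0.504 = 3.881 mol/L.
Rates in a CSTR are evaluated at the outlet concentration: r_B = 0.109×3.881^1.5 = 0.8333, r_C = 0.0405×3.881 = 0.1572.
Fraction of consumed A going to B: r_B/(r_B+r_C) = 0.8413.
C_B = 0.8413·C_{A0}·X = 0.8413×7.70×0.496 = 3.21 mol/L; Y_B = C_B/C_{A0} = 0.417.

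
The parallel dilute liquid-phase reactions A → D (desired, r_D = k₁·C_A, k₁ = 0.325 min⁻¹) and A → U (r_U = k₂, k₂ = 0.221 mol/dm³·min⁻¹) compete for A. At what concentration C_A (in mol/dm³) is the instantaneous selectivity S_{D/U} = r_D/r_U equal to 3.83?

2.60 mol/dm³

S_{D/U} = (k₁/k₂)·C_A ⇒ C_A = S·k₂/k₁.
= 3.83×0.221/0.325 = 2.60 mol/dm³.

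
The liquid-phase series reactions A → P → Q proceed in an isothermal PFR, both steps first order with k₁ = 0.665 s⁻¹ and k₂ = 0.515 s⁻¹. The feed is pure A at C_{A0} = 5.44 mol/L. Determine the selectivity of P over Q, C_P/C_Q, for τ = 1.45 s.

1.97

Solving the coupled first-order balances gives C_P(τ) = [k₁/(k₂−k₁)]·C_{A0}·(e^(−k₁τ) − e^(−k₂τ)).
e^(−k₁τ) = e^(−0.665×1.45) = e^(−0.9643) = 0.3813; e^(−k₂τ) = e^(−0.7468) = 0.4739.
C_P = 0.665×5.44/(0.515−0.665) × (0.3813−0.4739) = (-24.12)×(-0.09264) = 2.234 mol/L.
C_A = C_{A0}e^(−k₁τ) = 2.074 mol/L, so C_Q = C_{A0}−C_A−C_P = 1.132 mol/L; C_P/C_Q = 1.97.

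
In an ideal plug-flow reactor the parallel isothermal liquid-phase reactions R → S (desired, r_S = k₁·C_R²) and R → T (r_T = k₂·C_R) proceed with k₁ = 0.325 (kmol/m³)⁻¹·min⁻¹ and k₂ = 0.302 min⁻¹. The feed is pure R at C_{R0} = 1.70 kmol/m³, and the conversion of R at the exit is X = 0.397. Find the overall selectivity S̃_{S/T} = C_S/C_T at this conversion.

C_R = C_{R0}(1−X) = 1.025 kmol/m³.
Along a PFR/batch, dC_T/dC_R = −r_T/(r_S+r_T) = −k₂/(k₂+k₁·C_R).
Integrating from C_{R0} to C_R: C_T = (0.302/0.325)·ln[(0.302+0.325·1.70)/(0.302+0.325·1.03)] = 0.9292·ln(0.8545/0.6352) = 0.2757 kmol/m³.
Then C_S = (C_{R0}−C_R) − C_T = 0.6749 − 0.2757 = 0.3992 kmol/m³.
S̃_{S/T} = C_S/C_T = 0.3992/0.2757 = 1.45.

1.45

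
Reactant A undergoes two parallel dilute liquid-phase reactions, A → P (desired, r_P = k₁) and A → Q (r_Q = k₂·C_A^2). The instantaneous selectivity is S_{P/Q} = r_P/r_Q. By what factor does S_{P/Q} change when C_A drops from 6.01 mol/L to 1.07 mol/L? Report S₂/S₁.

31.5

S_{P/Q} = (k₁/k₂)·C_A^-2, so S₂/S₁ = (C_{A,2}/C_{A,1})^-2.
= (1.07/6.01)^(-2) = (0.1780)^(-2) = 31.5.
Selectivity toward P rises as C_A falls — low-concentration operation is favoured.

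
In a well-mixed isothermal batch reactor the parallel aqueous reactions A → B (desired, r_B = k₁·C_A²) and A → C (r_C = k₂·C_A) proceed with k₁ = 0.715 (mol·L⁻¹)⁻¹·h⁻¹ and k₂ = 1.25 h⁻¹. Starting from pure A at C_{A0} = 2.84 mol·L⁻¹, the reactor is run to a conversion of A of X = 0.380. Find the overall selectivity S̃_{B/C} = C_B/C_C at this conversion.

C_A = C_{A0}(1−X) = 1.761 mol·L⁻¹.
Along a PFR/batch, dC_C/dC_A = −r_C/(r_B+r_C) = −k₂/(k₂+k₁·C_A).
Integrating from C_{A0} to C_A: C_C = (1.25/0.715)·ln[(1.25+0.715·2.84)/(1.25+0.715·1.76)] = 1.748·ln(3.281/2.509) = 0.4688 mol·L⁻¹.
Then C_B = (C_{A0}−C_A) − C_C = 1.079 − 0.4688 = 0.6104 mol·L⁻¹.
S̃_{B/C} = C_B/C_C = 0.6104/0.4688 = 1.30.

1.30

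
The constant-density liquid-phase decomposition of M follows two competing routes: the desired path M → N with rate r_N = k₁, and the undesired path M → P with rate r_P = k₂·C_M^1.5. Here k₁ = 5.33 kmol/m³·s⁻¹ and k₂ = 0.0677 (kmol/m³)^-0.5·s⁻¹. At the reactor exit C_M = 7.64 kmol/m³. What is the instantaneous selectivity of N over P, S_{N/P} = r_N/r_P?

3.73

S_{N/P} = r_N/r_P = (k₁)/(k₂·C_M^1.5) = (k₁/k₂)·C_M^-1.5.
= (5.33) / (0.0677×7.640^1.5) = 5.330/1.430 = 3.73.
The undesired path is higher order in M, so low C_M (CSTR or dilute feed) favours N.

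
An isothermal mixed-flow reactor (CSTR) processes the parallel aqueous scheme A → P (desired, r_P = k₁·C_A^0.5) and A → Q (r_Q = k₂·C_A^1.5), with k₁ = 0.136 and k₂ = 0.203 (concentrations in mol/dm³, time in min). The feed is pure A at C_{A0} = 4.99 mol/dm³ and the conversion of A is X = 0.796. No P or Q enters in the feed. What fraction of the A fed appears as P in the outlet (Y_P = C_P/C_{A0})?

0.316

Exit C_A = C_{A0}(1−X) = 4.99×0.204 = 1.018 mol/dm³.
A CSTR operates uniformly at the exit composition, giving r_P = 0.1372 and r_Q = 0.2085 (each k·C_A^n at C_A = 1.018).
Fraction of consumed A going to P: r_P/(r_P+r_Q) = 0.3969.
C_P = 0.3969·C_{A0}·X = 0.3969×4.99×0.796 = 1.58 mol/dm³; Y_P = C_P/C_{A0} = 0.316.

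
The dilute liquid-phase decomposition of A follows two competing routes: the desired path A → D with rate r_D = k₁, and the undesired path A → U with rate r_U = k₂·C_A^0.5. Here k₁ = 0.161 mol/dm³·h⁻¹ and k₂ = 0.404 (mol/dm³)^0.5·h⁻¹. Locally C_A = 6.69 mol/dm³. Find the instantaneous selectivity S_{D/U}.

0.154

S_{D/U} = r_D/r_U = (k₁)/(k₂·C_A^0.5) = (k₁/k₂)·C_A^-0.5.
= (0.161) / (0.404×6.690^0.5) = 0.1610/1.045 = 0.154.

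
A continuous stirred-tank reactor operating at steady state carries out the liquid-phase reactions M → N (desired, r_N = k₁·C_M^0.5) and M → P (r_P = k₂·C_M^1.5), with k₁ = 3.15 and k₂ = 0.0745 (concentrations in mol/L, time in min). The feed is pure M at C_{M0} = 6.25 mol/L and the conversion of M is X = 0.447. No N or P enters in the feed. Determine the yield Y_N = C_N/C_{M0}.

0.413

Exit C_M = C_{M0}(1−X) = 6.25×0.553 = 3.456 mol/L.
A CSTR operates uniformly at the exit composition, giving r_N = 5.856 and r_P = 0.4787 (each k·C_M^n at C_M = 3.456).
Fraction of consumed M going to N: r_N/(r_N+r_P) = 0.9244.
C_N = 0.9244·C_{M0}·X = 0.9244×6.25×0.447 = 2.58 mol/L; Y_N = C_N/C_{M0} = 0.413.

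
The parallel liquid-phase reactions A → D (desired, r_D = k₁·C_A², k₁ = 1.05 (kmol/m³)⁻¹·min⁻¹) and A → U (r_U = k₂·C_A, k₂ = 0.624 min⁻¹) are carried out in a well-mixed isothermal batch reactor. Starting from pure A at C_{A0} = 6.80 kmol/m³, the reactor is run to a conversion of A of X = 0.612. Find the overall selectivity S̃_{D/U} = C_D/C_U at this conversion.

7.46

C_A = C_{A0}(1−X) = 2.638 kmol/m³.
Along a PFR/batch, dC_U/dC_A = −r_U/(r_D+r_U) = −k₂/(k₂+k₁·C_A).
Integrating from C_{A0} to C_A: C_U = (0.624/1.05)·ln[(0.624+1.05·6.80)/(0.624+1.05·2.64)] = 0.5943·ln(7.764/3.394) = 0.4917 kmol/m³.
Then C_D = (C_{A0}−C_A) − C_U = 4.162 − 0.4917 = 3.670 kmol/m³.
S̃_{D/U} = C_D/C_U = 3.670/0.4917 = 7.46.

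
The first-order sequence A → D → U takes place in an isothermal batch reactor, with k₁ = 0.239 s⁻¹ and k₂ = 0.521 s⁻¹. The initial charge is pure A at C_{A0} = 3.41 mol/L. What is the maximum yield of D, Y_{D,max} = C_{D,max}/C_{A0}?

Evaluating C_D at t_opt = ln(k₂/k₁)/(k₂−k₁) gives C_{D,max}/C_{A0} = (k₁/k₂)^[k₂/(k₂−k₁)].
= (0.239/0.521)^(0.521/(0.521−0.239)) = (0.4587)^(1.848) = 0.2370.

0.237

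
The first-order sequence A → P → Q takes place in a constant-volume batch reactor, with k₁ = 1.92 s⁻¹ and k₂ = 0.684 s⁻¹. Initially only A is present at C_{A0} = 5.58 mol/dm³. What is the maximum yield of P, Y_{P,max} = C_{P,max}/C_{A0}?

Evaluating C_P at t_opt = ln(k₂/k₁)/(k₂−k₁) gives C_{P,max}/C_{A0} = (k₁/k₂)^[k₂/(k₂−k₁)].
= (1.92/0.684)^(0.684/(0.684−1.92)) = (2.807)^(-0.5534) = 0.5649.

0.565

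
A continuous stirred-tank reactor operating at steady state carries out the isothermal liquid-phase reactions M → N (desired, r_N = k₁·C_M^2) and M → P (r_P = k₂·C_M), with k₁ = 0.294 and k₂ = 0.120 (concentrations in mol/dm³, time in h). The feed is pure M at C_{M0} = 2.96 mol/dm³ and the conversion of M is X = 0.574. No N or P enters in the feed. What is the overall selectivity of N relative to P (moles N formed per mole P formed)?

3.09

Exit C_M = C_{M0}(1−X) = 2.96×0.426 = 1.261 mol/dm³.
Rates in a CSTR are evaluated at the outlet concentration: r_N = 0.294×1.261^2 = 0.4675, r_P = 0.120×1.261 = 0.1513.
Overall selectivity = C_N/C_P = r_Nτ/(r_Pτ) = r_N/r_P = 3.09.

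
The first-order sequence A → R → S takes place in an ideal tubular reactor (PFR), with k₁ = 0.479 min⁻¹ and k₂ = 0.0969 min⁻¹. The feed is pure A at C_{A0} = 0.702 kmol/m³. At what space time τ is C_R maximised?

4.18 min

Setting dC_R/dτ = 0 gives τ_opt = ln(k₂/k₁)/(k₂−k₁).
= ln(0.0969/0.479)/(0.0969−0.479) = ln(0.2023)/-0.3821 = -1.598/-0.3821 = 4.18 min.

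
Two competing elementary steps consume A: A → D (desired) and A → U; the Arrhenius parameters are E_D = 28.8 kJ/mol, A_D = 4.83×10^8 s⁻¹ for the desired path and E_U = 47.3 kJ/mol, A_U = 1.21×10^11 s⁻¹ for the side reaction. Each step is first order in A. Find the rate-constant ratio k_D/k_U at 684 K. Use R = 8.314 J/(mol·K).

k_D/k_U = (A_D/A_U)·exp[−(E_D−E_U)/(RT)] = (A_D/A_U)·exp[(E_U−E_D)/(RT)].
(E_U−E_D)/(RT) = (47.3−28.8)×10³/(8.314×684) = 18500/5687 = 3.253.
k_D/k_U = (4.83×10^8/1.21×10^11)·exp(3.253) = 0.003992 × 25.87 = 0.103.
Since E_D < E_U, lowering the temperature improves selectivity toward D.

0.103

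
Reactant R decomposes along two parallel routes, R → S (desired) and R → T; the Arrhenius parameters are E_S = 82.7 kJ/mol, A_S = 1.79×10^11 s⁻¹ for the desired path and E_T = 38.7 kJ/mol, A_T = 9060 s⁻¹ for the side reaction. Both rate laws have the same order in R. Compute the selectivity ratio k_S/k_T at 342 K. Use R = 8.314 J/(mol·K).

k_S/k_T = (A_S/A_T)·exp[−(E_S−E_T)/(RT)] = (A_S/A_T)·exp[(E_T−E_S)/(RT)].
(E_T−E_S)/(RT) = (38.7−82.7)×10³/(8.314×342) = -44000/2843 = -15.47.
k_S/k_T = (1.79×10^11/9060)·exp(-15.47) = 1.976×10^7 × 1.903×10^-7 = 3.76.

3.76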